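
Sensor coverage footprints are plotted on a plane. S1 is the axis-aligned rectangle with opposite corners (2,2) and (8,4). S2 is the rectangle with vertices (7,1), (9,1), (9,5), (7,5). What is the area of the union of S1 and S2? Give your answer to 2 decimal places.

18.00

By inclusion–exclusion:
Individual areas: |S1| = 12, |S2| = 8.
|S1∩S2|: x∈[7,8], y∈[2,4] → 1·2 = 2.
|S1 ∪ S2| = 20 − 2 = 18.00.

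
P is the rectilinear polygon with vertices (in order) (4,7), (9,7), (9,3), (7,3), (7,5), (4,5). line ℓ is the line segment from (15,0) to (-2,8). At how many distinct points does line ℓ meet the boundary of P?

4

The segment meets the boundary at (4.375,5), (7,3.765), (8.625,3), (4,5.176).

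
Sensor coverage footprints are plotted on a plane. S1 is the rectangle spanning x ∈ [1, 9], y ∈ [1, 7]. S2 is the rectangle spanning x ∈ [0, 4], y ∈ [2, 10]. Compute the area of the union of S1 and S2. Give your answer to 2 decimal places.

65.00

By inclusion–exclusion:
Individual areas: |S1| = 48, |S2| = 32.
|S1∩S2|: x∈[1,4], y∈[2,7] → 3·5 = 15.
|S1 ∪ S2| = 80 − 15 = 65.00.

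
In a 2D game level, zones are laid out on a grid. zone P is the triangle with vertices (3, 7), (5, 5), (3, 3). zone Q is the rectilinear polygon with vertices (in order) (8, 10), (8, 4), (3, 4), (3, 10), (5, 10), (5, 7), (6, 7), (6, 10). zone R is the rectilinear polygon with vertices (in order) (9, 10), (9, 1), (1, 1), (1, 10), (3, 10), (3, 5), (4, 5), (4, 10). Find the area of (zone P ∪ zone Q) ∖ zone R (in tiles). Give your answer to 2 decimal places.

|zone P ∪ zone Q| = 27.5.
|(zone P ∪ zone Q) ∩ zone R| = 22.5.
|(zone P ∪ zone Q) ∖ zone R| = 27.5 − 22.5 = 5.00.

5.00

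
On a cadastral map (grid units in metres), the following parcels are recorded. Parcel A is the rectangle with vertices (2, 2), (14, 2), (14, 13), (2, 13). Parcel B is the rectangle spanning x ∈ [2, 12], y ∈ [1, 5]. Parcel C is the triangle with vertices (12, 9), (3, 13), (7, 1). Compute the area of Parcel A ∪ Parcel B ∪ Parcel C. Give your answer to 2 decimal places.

142.00

By inclusion–exclusion:
Individual areas: |Parcel A| = 132, |Parcel B| = 40, |Parcel C| = 46.
|Parcel A∩Parcel B|: x∈[2,12], y∈[2,5] → 10·3 = 30.
|Parcel A∩Parcel C| = 45.5208.
|Parcel B∩Parcel C| = 7.6667.
|Parcel A∩Parcel B∩Parcel C| = 7.1875.
|Parcel A ∪ Parcel B ∪ Parcel C| = 218 − 83.1875 + 7.1875 = 142.00.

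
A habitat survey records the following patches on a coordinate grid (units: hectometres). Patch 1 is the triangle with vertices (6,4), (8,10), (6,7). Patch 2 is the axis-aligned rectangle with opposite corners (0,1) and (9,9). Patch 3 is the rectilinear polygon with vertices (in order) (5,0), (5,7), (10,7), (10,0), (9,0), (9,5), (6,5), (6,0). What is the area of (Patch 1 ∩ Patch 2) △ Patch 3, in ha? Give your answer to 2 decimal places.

20.17

|Patch 1 ∩ Patch 2| = 2.8333.
|(Patch 1 ∩ Patch 2) ∩ Patch 3| = 1.3333.
|(Patch 1 ∩ Patch 2) △ Patch 3| = 2.8333 + 20 − 2.6667 = 20.17.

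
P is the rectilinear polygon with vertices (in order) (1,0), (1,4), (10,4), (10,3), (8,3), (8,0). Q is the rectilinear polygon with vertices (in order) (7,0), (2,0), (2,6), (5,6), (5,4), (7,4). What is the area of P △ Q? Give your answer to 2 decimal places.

16.00

|P| = 30, |Q| = 26, |P∩Q| = 20.
|P △ Q| = |P| + |Q| − 2·|P∩Q| = 30 + 26 − 40 = 16.00.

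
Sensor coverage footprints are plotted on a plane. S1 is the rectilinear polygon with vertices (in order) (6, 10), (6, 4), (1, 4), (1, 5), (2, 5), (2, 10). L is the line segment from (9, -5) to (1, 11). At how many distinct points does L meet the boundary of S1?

The segment meets the boundary at (2,9), (4.5,4).

2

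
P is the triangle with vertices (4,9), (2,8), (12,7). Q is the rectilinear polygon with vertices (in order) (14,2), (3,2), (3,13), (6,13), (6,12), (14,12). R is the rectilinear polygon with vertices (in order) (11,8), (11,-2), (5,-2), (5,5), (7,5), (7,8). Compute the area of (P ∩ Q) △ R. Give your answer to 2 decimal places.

|P ∩ Q| = 5.7.
|(P ∩ Q) ∩ R| = 1.675.
|(P ∩ Q) △ R| = 5.7 + 54 − 3.35 = 56.35.

56.35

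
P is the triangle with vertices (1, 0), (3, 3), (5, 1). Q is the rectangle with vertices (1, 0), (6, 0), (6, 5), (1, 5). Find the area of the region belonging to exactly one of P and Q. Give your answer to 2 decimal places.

|P| = 5, |Q| = 25, |P∩Q| = 5.
|P △ Q| = |P| + |Q| − 2·|P∩Q| = 5 + 25 − 10 = 20.00.

20.00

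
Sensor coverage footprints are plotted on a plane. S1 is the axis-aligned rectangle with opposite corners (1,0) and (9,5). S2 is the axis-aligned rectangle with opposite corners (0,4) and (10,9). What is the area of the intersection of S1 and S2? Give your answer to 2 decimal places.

|S1∩S2|: x∈[1,9], y∈[4,5] → 8·1 = 8.

8.00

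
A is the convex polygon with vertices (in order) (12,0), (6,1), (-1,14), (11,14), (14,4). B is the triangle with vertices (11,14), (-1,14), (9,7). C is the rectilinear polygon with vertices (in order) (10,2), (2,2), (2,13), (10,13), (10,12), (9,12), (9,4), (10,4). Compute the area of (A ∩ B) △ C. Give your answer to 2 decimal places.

|A ∩ B| = 42.
|(A ∩ B) ∩ C| = 25.85.
|(A ∩ B) △ C| = 42 + 80 − 51.7 = 70.30.

70.30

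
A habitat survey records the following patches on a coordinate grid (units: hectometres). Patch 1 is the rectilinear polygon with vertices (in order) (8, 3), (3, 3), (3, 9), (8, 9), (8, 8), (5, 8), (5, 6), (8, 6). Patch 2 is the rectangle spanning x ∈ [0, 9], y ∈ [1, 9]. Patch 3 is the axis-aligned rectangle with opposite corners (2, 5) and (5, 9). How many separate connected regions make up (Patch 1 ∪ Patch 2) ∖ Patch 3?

(Patch 1 ∪ Patch 2) ∖ Patch 3 is a single connected region.

1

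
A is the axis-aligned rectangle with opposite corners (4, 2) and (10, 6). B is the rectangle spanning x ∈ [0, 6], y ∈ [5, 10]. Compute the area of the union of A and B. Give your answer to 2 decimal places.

By inclusion–exclusion:
Individual areas: |A| = 24, |B| = 30.
|A∩B|: x∈[4,6], y∈[5,6] → 2·1 = 2.
|A ∪ B| = 54 − 2 = 52.00.

52.00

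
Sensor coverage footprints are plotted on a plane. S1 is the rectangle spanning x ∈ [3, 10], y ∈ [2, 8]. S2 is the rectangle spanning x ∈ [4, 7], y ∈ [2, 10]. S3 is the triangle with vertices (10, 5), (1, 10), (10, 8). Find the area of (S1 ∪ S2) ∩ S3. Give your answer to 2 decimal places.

11.00

The region (S1 ∪ S2) ∩ S3 is the polygon with vertices (10,5), (4,8.333), (4,9.333), (7,8.667), (7,8), (10,8).
By the shoelace formula its area is 11.00.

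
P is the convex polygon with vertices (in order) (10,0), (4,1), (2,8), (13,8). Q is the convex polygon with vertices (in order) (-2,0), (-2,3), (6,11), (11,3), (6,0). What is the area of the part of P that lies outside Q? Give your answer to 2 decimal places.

|P| = 64, |P∩Q| = 45.3421.
|P ∖ Q| = |P| − |P∩Q| = 64 − 45.3421 = 18.66.

18.66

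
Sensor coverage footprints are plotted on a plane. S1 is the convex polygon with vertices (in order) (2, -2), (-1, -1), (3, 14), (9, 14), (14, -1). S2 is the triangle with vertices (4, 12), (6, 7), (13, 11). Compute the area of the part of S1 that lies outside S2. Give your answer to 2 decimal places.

146.18

|S1| = 165, |S1∩S2| = 18.8208.
|S1 ∖ S2| = |S1| − |S1∩S2| = 165 − 18.8208 = 146.18.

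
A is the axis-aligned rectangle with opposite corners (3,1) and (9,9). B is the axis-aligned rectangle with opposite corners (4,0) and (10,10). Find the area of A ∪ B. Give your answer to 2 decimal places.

By inclusion–exclusion:
Individual areas: |A| = 48, |B| = 60.
|A∩B|: x∈[4,9], y∈[1,9] → 5·8 = 40.
|A ∪ B| = 108 − 40 = 68.00.

68.00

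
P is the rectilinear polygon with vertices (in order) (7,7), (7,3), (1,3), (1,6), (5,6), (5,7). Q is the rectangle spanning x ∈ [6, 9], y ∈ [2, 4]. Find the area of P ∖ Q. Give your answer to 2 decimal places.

19.00

|P| = 20, |P∩Q| = 1.
|P ∖ Q| = |P| − |P∩Q| = 20 − 1 = 19.00.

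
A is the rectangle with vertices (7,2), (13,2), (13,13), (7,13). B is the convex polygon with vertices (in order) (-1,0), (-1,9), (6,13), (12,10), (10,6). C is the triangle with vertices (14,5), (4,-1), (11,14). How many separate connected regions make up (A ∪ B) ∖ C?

(A ∪ B) ∖ C splits into 3 disjoint pieces (area 85.3167, area 4.1667, area 4.8).

3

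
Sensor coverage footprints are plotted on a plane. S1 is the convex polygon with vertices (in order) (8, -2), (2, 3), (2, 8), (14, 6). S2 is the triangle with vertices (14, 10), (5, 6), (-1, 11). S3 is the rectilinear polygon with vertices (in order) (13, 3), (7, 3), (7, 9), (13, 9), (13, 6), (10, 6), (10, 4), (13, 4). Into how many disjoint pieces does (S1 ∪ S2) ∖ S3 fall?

2

(S1 ∪ S2) ∖ S3 splits into 2 disjoint pieces (area 73.3125, area 6.5833).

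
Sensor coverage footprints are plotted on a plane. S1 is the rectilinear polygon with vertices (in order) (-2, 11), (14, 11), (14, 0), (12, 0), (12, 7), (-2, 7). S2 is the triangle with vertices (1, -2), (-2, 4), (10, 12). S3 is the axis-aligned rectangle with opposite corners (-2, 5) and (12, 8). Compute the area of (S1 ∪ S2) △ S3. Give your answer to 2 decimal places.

|S1 ∪ S2| = 115.7143.
|(S1 ∪ S2) ∩ S3| = 24.2857.
|(S1 ∪ S2) △ S3| = 115.7143 + 42 − 48.5714 = 109.14.

109.14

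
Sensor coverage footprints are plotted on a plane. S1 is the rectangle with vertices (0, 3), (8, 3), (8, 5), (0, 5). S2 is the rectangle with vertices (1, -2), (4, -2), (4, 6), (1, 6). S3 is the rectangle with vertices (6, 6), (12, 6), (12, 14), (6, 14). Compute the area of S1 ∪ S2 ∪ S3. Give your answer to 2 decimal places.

82.00

By inclusion–exclusion:
Individual areas: |S1| = 16, |S2| = 24, |S3| = 48.
|S1∩S2|: x∈[1,4], y∈[3,5] → 3·2 = 6.
|S1∩S3| = 0 (no overlap).
|S2∩S3| = 0 (no overlap).
|S1∩S2∩S3| = 0.
|S1 ∪ S2 ∪ S3| = 88 − 6 + 0 = 82.00.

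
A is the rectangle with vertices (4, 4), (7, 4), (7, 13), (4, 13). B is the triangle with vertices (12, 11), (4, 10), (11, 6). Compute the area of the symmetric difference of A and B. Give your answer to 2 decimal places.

|A| = 27, |B| = 19.5, |A∩B| = 3.1339.
|A △ B| = |A| + |B| − 2·|A∩B| = 27 + 19.5 − 6.2679 = 40.23.

40.23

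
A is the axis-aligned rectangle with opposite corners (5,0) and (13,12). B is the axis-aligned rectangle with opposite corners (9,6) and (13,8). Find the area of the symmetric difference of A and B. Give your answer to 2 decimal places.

88.00

|A∩B|: x∈[9,13], y∈[6,8] → 4·2 = 8.
|A △ B| = |A| + |B| − 2·|A∩B| = 96 + 8 − 16 = 88.00.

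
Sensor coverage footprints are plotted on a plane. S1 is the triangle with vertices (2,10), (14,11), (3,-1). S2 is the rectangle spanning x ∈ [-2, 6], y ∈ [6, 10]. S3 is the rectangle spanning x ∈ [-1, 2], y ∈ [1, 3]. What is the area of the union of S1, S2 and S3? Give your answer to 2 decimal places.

89.23

By inclusion–exclusion:
Individual areas: |S1| = 66.5, |S2| = 32, |S3| = 6.
|S1∩S2| = 15.2727.
|S1∩S3| = 0.
|S2∩S3| = 0 (no overlap).
|S1∩S2∩S3| = 0.
|S1 ∪ S2 ∪ S3| = 104.5 − 15.2727 + 0 = 89.23.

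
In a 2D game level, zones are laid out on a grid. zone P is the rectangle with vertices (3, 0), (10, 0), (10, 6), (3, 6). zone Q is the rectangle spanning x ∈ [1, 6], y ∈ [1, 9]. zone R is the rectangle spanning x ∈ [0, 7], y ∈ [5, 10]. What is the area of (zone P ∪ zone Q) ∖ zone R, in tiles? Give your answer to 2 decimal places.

46.00

|zone P ∪ zone Q| = 67.
|(zone P ∪ zone Q) ∩ zone R| = 21.
|(zone P ∪ zone Q) ∖ zone R| = 67 − 21 = 46.00.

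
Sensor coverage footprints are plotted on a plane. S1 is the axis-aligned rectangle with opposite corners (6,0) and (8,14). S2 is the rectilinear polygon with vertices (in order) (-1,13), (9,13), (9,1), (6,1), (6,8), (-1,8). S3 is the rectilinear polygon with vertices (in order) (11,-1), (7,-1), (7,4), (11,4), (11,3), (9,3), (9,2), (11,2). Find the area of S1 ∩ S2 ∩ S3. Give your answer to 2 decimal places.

3.00

The intersection is the polygon with vertices (7,1), (7,4), (8,4), (8,1).
By the shoelace formula its area is 3.00.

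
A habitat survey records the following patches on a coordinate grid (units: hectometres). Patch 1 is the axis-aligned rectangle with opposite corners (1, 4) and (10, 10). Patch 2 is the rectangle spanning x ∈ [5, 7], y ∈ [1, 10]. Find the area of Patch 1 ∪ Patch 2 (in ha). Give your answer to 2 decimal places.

60.00

By inclusion–exclusion:
Individual areas: |Patch 1| = 54, |Patch 2| = 18.
|Patch 1∩Patch 2|: x∈[5,7], y∈[4,10] → 2·6 = 12.
|Patch 1 ∪ Patch 2| = 72 − 12 = 60.00.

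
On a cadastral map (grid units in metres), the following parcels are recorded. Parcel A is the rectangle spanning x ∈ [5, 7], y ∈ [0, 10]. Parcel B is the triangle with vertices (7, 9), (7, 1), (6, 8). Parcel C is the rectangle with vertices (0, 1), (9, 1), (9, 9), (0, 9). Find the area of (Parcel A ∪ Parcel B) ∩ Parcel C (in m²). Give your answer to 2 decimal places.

The region (Parcel A ∪ Parcel B) ∩ Parcel C is the polygon with vertices (5,9), (7,9), (7,1), (5,1).
By the shoelace formula its area is 16.00.

16.00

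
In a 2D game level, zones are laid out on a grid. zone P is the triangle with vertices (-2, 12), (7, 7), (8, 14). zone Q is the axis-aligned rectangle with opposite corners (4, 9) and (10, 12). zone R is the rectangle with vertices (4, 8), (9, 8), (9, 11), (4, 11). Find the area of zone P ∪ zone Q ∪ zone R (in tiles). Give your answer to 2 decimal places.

43.69

By inclusion–exclusion:
Individual areas: |zone P| = 34, |zone Q| = 18, |zone R| = 15.
|zone P∩zone Q| = 10.5.
|zone P∩zone R| = 9.6714.
|zone Q∩zone R|: x∈[4,9], y∈[9,11] → 5·2 = 10.
|zone P∩zone Q∩zone R| = 6.8571.
|zone P ∪ zone Q ∪ zone R| = 67 − 30.1714 + 6.8571 = 43.69.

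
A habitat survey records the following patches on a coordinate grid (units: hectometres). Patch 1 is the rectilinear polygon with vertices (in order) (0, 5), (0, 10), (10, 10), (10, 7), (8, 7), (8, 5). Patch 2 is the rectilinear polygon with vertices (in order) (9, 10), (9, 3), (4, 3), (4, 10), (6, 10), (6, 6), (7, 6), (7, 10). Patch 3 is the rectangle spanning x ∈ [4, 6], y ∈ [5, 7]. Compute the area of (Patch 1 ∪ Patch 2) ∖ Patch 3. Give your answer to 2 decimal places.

|Patch 1 ∪ Patch 2| = 58.
|(Patch 1 ∪ Patch 2) ∩ Patch 3| = 4.
|(Patch 1 ∪ Patch 2) ∖ Patch 3| = 58 − 4 = 54.00.

54.00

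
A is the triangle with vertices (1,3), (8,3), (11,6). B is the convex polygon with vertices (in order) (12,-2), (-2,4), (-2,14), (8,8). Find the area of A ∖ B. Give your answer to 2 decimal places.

|A| = 10.5, |A∩B| = 9.4196.
|A ∖ B| = |A| − |A∩B| = 10.5 − 9.4196 = 1.08.

1.08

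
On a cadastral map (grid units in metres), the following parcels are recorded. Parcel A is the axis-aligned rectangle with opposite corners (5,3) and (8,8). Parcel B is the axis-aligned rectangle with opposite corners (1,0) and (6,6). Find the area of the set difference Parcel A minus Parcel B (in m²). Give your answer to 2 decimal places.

12.00

|Parcel A∩Parcel B|: x∈[5,6], y∈[3,6] → 1·3 = 3.
|Parcel A| = 15.
|Parcel A ∖ Parcel B| = |Parcel A| − |Parcel A∩Parcel B| = 15 − 3 = 12.00.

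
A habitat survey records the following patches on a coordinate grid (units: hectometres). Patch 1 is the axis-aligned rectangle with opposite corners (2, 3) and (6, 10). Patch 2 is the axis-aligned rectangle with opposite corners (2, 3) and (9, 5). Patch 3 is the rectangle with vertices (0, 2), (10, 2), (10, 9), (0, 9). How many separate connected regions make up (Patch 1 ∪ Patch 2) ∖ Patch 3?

(Patch 1 ∪ Patch 2) ∖ Patch 3 is a single connected region.

1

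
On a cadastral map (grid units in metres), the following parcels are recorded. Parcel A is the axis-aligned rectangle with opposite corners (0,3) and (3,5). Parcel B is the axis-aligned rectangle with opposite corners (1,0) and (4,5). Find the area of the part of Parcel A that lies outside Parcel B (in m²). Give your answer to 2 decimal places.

2.00

|Parcel A∩Parcel B|: x∈[1,3], y∈[3,5] → 2·2 = 4.
|Parcel A| = 6.
|Parcel A ∖ Parcel B| = |Parcel A| − |Parcel A∩Parcel B| = 6 − 4 = 2.00.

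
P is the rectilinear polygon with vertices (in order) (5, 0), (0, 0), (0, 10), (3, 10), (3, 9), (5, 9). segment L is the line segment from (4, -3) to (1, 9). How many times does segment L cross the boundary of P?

The segment meets the boundary at (3.25,0).

1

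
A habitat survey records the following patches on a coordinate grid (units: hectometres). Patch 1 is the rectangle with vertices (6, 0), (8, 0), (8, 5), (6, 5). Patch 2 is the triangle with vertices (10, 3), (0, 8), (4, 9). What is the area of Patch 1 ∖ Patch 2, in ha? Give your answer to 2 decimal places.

9.00

|Patch 1| = 10, |Patch 1∩Patch 2| = 1.
|Patch 1 ∖ Patch 2| = |Patch 1| − |Patch 1∩Patch 2| = 10 − 1 = 9.00.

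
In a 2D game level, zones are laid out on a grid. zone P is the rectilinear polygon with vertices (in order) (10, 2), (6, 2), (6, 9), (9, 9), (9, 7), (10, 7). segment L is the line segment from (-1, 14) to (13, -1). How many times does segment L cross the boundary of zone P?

The segment meets the boundary at (10,2.214), (6,6.5).

2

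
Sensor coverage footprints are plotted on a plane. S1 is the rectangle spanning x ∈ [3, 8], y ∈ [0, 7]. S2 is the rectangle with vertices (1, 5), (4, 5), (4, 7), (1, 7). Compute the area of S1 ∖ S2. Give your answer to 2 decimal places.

|S1∩S2|: x∈[3,4], y∈[5,7] → 1·2 = 2.
|S1| = 35.
|S1 ∖ S2| = |S1| − |S1∩S2| = 35 − 2 = 33.00.

33.00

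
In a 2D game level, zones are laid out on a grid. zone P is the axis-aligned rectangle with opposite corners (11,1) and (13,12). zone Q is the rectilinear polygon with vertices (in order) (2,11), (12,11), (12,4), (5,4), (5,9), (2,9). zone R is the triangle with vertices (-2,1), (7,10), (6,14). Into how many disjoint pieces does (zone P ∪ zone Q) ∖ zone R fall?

(zone P ∪ zone Q) ∖ zone R splits into 2 disjoint pieces (area 60.125, area 3.0769).

2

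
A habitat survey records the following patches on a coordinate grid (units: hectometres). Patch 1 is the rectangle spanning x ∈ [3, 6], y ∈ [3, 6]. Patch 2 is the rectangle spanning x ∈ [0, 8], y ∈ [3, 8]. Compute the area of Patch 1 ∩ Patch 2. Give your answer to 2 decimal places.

|Patch 1∩Patch 2|: x∈[3,6], y∈[3,6] → 3·3 = 9.

9.00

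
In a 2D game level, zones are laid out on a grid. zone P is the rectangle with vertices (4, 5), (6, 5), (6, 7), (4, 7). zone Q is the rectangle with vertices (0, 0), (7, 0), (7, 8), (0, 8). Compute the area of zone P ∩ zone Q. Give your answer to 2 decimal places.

4.00

|zone P∩zone Q|: x∈[4,6], y∈[5,7] → 2·2 = 4.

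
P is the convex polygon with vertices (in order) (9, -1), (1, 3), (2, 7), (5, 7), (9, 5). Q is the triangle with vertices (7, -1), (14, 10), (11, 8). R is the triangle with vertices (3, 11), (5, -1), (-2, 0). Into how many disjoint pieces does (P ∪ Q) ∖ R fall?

1

(P ∪ Q) ∖ R is a single connected region.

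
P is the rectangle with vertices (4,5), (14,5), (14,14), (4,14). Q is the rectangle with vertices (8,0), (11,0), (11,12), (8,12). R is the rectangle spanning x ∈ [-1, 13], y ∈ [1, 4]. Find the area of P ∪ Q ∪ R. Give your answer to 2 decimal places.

138.00

By inclusion–exclusion:
Individual areas: |P| = 90, |Q| = 36, |R| = 42.
|P∩Q|: x∈[8,11], y∈[5,12] → 3·7 = 21.
|P∩R| = 0 (no overlap).
|Q∩R|: x∈[8,11], y∈[1,4] → 3·3 = 9.
|P∩Q∩R| = 0.
|P ∪ Q ∪ R| = 168 − 30 + 0 = 138.00.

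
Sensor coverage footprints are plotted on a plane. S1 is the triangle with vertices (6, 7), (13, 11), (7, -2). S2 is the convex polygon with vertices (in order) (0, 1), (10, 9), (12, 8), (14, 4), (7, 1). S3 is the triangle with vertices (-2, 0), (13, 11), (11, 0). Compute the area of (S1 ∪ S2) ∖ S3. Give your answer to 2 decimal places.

10.03

|S1 ∪ S2| = 63.8687.
|(S1 ∪ S2) ∩ S3| = 53.8344.
|(S1 ∪ S2) ∖ S3| = 63.8687 − 53.8344 = 10.03.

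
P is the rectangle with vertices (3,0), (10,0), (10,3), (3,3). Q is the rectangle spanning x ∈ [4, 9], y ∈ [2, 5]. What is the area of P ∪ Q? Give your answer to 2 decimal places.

31.00

By inclusion–exclusion:
Individual areas: |P| = 21, |Q| = 15.
|P∩Q|: x∈[4,9], y∈[2,3] → 5·1 = 5.
|P ∪ Q| = 36 − 5 = 31.00.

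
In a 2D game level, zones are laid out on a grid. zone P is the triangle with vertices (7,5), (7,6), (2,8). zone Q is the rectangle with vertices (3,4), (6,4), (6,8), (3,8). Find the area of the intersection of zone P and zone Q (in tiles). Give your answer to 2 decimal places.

1.50

The intersection is the polygon with vertices (6,6.4), (6,5.6), (3,7.4), (3,7.6).
By the shoelace formula its area is 1.50.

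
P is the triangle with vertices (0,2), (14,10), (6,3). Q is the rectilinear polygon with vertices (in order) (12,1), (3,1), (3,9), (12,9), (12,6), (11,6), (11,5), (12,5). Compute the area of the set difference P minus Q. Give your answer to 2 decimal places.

|P| = 17, |P∩Q| = 14.5714.
|P ∖ Q| = |P| − |P∩Q| = 17 − 14.5714 = 2.43.

2.43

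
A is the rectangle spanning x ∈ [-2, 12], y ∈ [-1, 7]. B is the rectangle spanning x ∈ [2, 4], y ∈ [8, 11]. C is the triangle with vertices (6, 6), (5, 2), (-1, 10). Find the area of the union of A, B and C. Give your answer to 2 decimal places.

By inclusion–exclusion:
Individual areas: |A| = 112, |B| = 6, |C| = 16.
|A∩B| = 0 (no overlap).
|A∩C| = 11.5.
|B∩C| = 0.0714.
|A∩B∩C| = 0.
|A ∪ B ∪ C| = 134 − 11.5714 + 0 = 122.43.

122.43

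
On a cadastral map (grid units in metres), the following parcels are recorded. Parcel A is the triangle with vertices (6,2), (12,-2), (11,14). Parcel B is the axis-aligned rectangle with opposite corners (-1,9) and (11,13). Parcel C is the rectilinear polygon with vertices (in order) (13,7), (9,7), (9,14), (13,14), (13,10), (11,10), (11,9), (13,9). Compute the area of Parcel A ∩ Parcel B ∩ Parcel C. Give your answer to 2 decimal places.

4.99

The intersection is the polygon with vertices (11,13), (11,10), (11,9), (9,9), (9,9.2), (10.583,13).
By the shoelace formula its area is 4.99.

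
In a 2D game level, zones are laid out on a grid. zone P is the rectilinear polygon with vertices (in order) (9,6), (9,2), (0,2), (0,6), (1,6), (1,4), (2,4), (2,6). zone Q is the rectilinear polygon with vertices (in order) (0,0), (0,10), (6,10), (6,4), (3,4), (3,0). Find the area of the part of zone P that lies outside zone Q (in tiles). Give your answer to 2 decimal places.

18.00

|zone P| = 34, |zone P∩zone Q| = 16.
|zone P ∖ zone Q| = |zone P| − |zone P∩zone Q| = 34 − 16 = 18.00.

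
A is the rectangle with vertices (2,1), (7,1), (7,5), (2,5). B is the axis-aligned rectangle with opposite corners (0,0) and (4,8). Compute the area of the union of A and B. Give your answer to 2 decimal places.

44.00

By inclusion–exclusion:
Individual areas: |A| = 20, |B| = 32.
|A∩B|: x∈[2,4], y∈[1,5] → 2·4 = 8.
|A ∪ B| = 52 − 8 = 44.00.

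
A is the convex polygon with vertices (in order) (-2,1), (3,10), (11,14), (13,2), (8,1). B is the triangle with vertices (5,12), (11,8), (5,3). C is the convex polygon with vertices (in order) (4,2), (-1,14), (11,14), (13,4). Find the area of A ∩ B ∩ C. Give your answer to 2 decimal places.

The intersection is the polygon with vertices (11,8), (5,3), (5,11), (5.857,11.429).
By the shoelace formula its area is 26.57.

26.57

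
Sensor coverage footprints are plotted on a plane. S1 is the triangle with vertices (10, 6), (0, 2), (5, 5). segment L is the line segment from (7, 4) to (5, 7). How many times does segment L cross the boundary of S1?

2

The segment meets the boundary at (6.176,5.235), (6.579,4.632).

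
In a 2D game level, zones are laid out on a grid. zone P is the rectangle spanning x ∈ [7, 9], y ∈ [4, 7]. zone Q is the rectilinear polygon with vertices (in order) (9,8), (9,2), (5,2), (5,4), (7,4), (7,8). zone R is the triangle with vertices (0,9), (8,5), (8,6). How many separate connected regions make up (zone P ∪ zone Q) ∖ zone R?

(zone P ∪ zone Q) ∖ zone R is a single connected region.

1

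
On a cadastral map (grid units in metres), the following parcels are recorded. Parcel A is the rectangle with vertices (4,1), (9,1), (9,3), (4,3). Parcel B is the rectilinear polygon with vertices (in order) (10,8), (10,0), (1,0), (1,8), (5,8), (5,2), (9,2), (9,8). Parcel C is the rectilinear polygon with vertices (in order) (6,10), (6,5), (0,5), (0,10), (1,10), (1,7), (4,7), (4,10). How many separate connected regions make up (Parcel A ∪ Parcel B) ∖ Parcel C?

2

(Parcel A ∪ Parcel B) ∖ Parcel C splits into 2 disjoint pieces (area 40, area 3).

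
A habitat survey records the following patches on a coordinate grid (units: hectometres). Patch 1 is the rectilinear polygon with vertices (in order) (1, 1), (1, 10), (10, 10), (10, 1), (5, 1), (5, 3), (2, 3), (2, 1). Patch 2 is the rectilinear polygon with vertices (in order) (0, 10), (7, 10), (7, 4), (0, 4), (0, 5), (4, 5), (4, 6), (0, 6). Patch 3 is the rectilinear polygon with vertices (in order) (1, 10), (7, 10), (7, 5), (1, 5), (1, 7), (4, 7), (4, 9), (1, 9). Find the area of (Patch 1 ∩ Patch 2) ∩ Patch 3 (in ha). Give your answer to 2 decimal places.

21.00

|Patch 1 ∩ Patch 2| = 33.
|(Patch 1 ∩ Patch 2) ∩ Patch 3| = 21.00.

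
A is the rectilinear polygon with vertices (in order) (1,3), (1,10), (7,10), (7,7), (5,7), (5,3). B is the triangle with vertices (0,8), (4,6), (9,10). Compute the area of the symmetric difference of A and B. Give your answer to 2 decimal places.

|A| = 34, |B| = 13, |A∩B| = 11.4583.
|A △ B| = |A| + |B| − 2·|A∩B| = 34 + 13 − 22.9167 = 24.08.

24.08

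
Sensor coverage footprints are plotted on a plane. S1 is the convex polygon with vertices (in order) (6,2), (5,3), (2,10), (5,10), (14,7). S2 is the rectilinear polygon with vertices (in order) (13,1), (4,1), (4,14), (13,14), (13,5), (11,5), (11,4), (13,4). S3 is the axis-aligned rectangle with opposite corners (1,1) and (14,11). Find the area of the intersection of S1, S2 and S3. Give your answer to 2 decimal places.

43.35

The intersection is the polygon with vertices (4,5.333), (4,10), (5,10), (13,7.333), (13,6.375), (6,2), (5,3).
By the shoelace formula its area is 43.35.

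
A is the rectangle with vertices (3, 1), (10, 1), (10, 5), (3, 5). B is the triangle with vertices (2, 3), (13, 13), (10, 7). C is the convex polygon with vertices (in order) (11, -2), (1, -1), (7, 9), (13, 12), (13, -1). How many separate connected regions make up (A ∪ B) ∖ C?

(A ∪ B) ∖ C splits into 2 disjoint pieces (area 2.4979, area 0.8889).

2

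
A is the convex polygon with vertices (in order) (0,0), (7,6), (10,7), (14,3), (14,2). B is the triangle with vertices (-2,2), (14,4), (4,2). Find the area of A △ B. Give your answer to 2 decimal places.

|A| = 46.5, |B| = 6, |A∩B| = 4.5982.
|A △ B| = |A| + |B| − 2·|A∩B| = 46.5 + 6 − 9.1965 = 43.30.

43.30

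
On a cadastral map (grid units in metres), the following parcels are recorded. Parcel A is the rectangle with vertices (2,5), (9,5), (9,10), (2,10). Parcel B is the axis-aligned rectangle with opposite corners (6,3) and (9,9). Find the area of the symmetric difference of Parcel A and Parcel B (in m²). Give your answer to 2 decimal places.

29.00

|Parcel A∩Parcel B|: x∈[6,9], y∈[5,9] → 3·4 = 12.
|Parcel A △ Parcel B| = |Parcel A| + |Parcel B| − 2·|Parcel A∩Parcel B| = 35 + 18 − 24 = 29.00.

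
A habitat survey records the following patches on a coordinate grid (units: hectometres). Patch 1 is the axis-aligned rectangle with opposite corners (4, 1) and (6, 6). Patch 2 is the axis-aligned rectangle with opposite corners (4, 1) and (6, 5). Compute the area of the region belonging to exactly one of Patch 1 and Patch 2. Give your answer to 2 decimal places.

2.00

|Patch 1∩Patch 2|: x∈[4,6], y∈[1,5] → 2·4 = 8.
|Patch 1 △ Patch 2| = |Patch 1| + |Patch 2| − 2·|Patch 1∩Patch 2| = 10 + 8 − 16 = 2.00.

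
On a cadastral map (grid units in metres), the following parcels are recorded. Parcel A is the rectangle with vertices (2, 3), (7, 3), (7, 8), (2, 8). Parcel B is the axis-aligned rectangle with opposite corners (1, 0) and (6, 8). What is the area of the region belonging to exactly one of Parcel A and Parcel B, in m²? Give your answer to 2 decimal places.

|Parcel A∩Parcel B|: x∈[2,6], y∈[3,8] → 4·5 = 20.
|Parcel A △ Parcel B| = |Parcel A| + |Parcel B| − 2·|Parcel A∩Parcel B| = 25 + 40 − 40 = 25.00.

25.00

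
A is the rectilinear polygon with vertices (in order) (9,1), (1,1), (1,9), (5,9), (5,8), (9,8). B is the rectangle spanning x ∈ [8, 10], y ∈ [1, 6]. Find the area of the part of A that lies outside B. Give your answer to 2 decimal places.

|A| = 60, |A∩B| = 5.
|A ∖ B| = |A| − |A∩B| = 60 − 5 = 55.00.

55.00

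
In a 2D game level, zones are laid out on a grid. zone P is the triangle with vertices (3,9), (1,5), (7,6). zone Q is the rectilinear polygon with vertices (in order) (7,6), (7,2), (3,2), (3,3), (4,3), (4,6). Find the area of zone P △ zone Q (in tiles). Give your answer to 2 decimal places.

22.50

|zone P| = 11, |zone Q| = 13, |zone P∩zone Q| = 0.75.
|zone P △ zone Q| = |zone P| + |zone Q| − 2·|zone P∩zone Q| = 11 + 13 − 1.5 = 22.50.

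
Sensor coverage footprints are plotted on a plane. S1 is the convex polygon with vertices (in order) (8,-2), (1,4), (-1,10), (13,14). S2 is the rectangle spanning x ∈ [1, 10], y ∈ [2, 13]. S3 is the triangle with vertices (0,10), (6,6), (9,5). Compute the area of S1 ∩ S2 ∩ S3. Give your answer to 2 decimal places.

The intersection is the polygon with vertices (1,9.444), (9,5), (6,6), (1,9.333).
By the shoelace formula its area is 2.94.

2.94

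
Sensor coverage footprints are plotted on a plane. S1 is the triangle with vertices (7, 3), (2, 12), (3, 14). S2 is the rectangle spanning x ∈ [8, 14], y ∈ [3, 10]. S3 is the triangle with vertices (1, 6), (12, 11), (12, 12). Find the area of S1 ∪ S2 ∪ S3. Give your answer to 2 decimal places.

By inclusion–exclusion:
Individual areas: |S1| = 9.5, |S2| = 42, |S3| = 5.5.
|S1∩S2| = 0.
|S1∩S3| = 0.2615.
|S2∩S3| = 0.7061.
|S1∩S2∩S3| = 0.
|S1 ∪ S2 ∪ S3| = 57 − 0.9675 + 0 = 56.03.

56.03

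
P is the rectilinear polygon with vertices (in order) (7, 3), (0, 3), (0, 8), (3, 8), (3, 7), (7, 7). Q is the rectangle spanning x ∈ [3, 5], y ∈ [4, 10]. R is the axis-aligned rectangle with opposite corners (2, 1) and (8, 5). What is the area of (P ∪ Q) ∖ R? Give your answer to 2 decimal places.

|P ∪ Q| = 37.
|(P ∪ Q) ∩ R| = 10.
|(P ∪ Q) ∖ R| = 37 − 10 = 27.00.

27.00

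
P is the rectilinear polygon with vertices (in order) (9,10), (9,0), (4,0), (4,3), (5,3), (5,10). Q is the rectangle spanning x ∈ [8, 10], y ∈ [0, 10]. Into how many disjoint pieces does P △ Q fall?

2

P △ Q splits into 2 disjoint pieces (area 10, area 33).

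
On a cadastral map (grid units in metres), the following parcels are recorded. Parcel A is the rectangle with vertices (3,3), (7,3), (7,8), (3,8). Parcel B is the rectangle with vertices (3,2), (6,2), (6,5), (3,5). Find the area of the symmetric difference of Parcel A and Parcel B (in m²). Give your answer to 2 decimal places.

|Parcel A∩Parcel B|: x∈[3,6], y∈[3,5] → 3·2 = 6.
|Parcel A △ Parcel B| = |Parcel A| + |Parcel B| − 2·|Parcel A∩Parcel B| = 20 + 9 − 12 = 17.00.

17.00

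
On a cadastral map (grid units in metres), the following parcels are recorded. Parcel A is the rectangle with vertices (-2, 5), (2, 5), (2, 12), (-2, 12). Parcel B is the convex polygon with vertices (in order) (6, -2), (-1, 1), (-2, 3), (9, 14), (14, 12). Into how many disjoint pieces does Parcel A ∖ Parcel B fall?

1

Parcel A ∖ Parcel B is a single connected region.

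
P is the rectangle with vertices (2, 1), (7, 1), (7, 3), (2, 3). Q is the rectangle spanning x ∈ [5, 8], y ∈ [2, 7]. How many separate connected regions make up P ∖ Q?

1

P ∖ Q is a single connected region.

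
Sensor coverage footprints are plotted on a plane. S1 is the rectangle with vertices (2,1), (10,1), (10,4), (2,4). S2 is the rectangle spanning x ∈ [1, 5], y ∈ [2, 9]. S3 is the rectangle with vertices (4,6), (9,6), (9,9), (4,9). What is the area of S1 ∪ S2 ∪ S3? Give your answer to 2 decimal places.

58.00

By inclusion–exclusion:
Individual areas: |S1| = 24, |S2| = 28, |S3| = 15.
|S1∩S2|: x∈[2,5], y∈[2,4] → 3·2 = 6.
|S1∩S3| = 0 (no overlap).
|S2∩S3|: x∈[4,5], y∈[6,9] → 1·3 = 3.
|S1∩S2∩S3| = 0.
|S1 ∪ S2 ∪ S3| = 67 − 9 + 0 = 58.00.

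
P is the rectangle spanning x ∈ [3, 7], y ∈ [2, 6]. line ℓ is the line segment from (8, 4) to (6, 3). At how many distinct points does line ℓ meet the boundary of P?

The segment meets the boundary at (7,3.5).

1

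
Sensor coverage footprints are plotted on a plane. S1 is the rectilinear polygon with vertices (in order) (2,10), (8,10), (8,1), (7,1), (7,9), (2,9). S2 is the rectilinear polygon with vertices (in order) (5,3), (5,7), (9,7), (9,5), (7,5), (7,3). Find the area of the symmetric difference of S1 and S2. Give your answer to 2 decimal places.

22.00

|S1| = 14, |S2| = 12, |S1∩S2| = 2.
|S1 △ S2| = |S1| + |S2| − 2·|S1∩S2| = 14 + 12 − 4 = 22.00.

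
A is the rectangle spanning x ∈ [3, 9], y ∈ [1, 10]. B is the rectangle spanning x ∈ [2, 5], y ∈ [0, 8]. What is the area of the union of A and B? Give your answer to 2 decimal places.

64.00

By inclusion–exclusion:
Individual areas: |A| = 54, |B| = 24.
|A∩B|: x∈[3,5], y∈[1,8] → 2·7 = 14.
|A ∪ B| = 78 − 14 = 64.00.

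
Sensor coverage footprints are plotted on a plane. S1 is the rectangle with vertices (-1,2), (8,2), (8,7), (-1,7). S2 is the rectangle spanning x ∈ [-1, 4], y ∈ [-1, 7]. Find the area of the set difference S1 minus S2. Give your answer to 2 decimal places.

|S1∩S2|: x∈[-1,4], y∈[2,7] → 5·5 = 25.
|S1| = 45.
|S1 ∖ S2| = |S1| − |S1∩S2| = 45 − 25 = 20.00.

20.00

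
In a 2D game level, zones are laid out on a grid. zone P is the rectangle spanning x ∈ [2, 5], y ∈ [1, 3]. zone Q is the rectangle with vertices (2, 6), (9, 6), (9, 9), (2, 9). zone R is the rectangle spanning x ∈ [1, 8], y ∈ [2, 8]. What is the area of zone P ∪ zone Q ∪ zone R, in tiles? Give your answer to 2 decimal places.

54.00

By inclusion–exclusion:
Individual areas: |zone P| = 6, |zone Q| = 21, |zone R| = 42.
|zone P∩zone Q| = 0 (no overlap).
|zone P∩zone R|: x∈[2,5], y∈[2,3] → 3·1 = 3.
|zone Q∩zone R|: x∈[2,8], y∈[6,8] → 6·2 = 12.
|zone P∩zone Q∩zone R| = 0.
|zone P ∪ zone Q ∪ zone R| = 69 − 15 + 0 = 54.00.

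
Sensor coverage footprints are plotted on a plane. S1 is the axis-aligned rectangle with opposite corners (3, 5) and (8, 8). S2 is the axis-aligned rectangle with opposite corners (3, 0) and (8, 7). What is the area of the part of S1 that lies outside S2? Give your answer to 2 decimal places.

|S1∩S2|: x∈[3,8], y∈[5,7] → 5·2 = 10.
|S1| = 15.
|S1 ∖ S2| = |S1| − |S1∩S2| = 15 − 10 = 5.00.

5.00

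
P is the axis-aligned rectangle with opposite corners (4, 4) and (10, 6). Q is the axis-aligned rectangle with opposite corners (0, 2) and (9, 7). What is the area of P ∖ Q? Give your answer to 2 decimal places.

2.00

|P∩Q|: x∈[4,9], y∈[4,6] → 5·2 = 10.
|P| = 12.
|P ∖ Q| = |P| − |P∩Q| = 12 − 10 = 2.00.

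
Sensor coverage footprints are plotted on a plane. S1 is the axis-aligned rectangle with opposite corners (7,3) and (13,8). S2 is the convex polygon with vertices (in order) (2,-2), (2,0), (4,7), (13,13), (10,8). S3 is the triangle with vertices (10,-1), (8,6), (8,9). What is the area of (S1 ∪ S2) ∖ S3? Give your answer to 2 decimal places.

63.56

|S1 ∪ S2| = 65.875.
|(S1 ∪ S2) ∩ S3| = 2.3143.
|(S1 ∪ S2) ∖ S3| = 65.875 − 2.3143 = 63.56.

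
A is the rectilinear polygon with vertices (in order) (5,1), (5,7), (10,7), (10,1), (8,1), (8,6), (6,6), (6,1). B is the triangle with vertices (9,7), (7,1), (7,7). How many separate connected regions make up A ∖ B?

A ∖ B splits into 2 disjoint pieces (area 7, area 10.5).

2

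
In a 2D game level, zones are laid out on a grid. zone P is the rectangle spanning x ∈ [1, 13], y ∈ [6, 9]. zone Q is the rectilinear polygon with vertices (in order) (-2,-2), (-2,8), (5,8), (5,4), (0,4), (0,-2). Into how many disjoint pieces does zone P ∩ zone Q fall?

zone P ∩ zone Q is a single connected region.

1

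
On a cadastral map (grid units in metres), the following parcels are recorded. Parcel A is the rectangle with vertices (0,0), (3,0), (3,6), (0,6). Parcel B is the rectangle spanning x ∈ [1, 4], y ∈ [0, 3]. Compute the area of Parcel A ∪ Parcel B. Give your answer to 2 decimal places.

21.00

By inclusion–exclusion:
Individual areas: |Parcel A| = 18, |Parcel B| = 9.
|Parcel A∩Parcel B|: x∈[1,3], y∈[0,3] → 2·3 = 6.
|Parcel A ∪ Parcel B| = 27 − 6 = 21.00.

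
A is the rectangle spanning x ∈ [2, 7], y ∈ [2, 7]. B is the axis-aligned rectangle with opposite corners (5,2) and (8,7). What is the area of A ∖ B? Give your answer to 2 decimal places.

15.00

|A∩B|: x∈[5,7], y∈[2,7] → 2·5 = 10.
|A| = 25.
|A ∖ B| = |A| − |A∩B| = 25 − 10 = 15.00.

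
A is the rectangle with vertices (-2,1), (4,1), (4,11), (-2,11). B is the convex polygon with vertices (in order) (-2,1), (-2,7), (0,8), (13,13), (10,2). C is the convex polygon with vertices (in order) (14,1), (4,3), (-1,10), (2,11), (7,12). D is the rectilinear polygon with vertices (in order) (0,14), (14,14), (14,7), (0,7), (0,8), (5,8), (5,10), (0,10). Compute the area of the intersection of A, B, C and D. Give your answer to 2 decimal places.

3.21

The intersection is the polygon with vertices (4,7), (1.143,7), (0.429,8), (4,8).
By the shoelace formula its area is 3.21.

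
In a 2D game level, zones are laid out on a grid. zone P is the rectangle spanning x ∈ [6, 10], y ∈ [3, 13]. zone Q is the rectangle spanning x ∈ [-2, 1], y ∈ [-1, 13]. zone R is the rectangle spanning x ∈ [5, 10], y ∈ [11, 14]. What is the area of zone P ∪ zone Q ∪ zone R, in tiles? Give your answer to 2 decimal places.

By inclusion–exclusion:
Individual areas: |zone P| = 40, |zone Q| = 42, |zone R| = 15.
|zone P∩zone Q| = 0 (no overlap).
|zone P∩zone R|: x∈[6,10], y∈[11,13] → 4·2 = 8.
|zone Q∩zone R| = 0 (no overlap).
|zone P∩zone Q∩zone R| = 0.
|zone P ∪ zone Q ∪ zone R| = 97 − 8 + 0 = 89.00.

89.00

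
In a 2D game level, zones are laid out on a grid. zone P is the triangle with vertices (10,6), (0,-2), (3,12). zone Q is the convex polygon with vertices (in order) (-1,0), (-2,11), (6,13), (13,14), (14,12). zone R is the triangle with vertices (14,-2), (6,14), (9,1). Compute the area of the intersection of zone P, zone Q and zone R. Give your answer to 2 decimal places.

The intersection is the polygon with vertices (8.31,7.448), (7.636,6.909), (7.315,8.301).
By the shoelace formula its area is 0.56.

0.56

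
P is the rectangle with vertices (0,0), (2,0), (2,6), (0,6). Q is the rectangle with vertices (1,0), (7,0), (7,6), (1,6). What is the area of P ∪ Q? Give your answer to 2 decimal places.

42.00

By inclusion–exclusion:
Individual areas: |P| = 12, |Q| = 36.
|P∩Q|: x∈[1,2], y∈[0,6] → 1·6 = 6.
|P ∪ Q| = 48 − 6 = 42.00.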